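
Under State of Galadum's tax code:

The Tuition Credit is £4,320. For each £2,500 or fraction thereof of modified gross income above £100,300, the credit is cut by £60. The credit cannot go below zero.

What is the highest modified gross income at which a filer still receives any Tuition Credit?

£277,800

After 71 increments the reduction is 71 × £60 = £4,260, leaving £60; one more increment wipes it out. Increment 71 ends at excess 71 × £2,500 = £177,500, so the highest qualifying income is £100,300 + £177,500 = £277,800.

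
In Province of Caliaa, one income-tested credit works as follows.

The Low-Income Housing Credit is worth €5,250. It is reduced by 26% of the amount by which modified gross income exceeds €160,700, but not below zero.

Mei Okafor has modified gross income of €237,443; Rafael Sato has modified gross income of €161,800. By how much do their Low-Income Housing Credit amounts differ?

€4,964

Mei (€237,443): Low-Income Housing Credit: 26% of the €76,743 excess over €160,700 is €19,953.18 ≥ base, so the credit is €0.
Rafael (€161,800): Low-Income Housing Credit: 26% of the €1,100 excess over €160,700 is €286; credit = €5,250 − €286 = €4,964.
Difference: |€0 − €4,964| = €4,964.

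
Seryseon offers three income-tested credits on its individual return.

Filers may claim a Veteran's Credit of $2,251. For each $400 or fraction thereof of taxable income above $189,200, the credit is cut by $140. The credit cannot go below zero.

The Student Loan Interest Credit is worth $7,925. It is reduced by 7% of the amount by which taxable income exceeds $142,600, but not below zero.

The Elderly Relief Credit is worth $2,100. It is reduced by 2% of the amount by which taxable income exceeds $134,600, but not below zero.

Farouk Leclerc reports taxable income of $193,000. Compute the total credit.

Veteran's Credit: income exceeds $189,200 by $3,800, which is 10 full-or-partial $400 increments; reduction = 10 × $140 = $1,400, leaving $851.
Student Loan Interest Credit: 7% of the $50,400 excess over $142,600 is $3,528; credit = $7,925 − $3,528 = $4,397.
Elderly Relief Credit: 2% of the $58,400 excess over $134,600 is $1,168; credit = $2,100 − $1,168 = $932.
Total: $851 + $4,397 + $932 = $6,180.

$6,180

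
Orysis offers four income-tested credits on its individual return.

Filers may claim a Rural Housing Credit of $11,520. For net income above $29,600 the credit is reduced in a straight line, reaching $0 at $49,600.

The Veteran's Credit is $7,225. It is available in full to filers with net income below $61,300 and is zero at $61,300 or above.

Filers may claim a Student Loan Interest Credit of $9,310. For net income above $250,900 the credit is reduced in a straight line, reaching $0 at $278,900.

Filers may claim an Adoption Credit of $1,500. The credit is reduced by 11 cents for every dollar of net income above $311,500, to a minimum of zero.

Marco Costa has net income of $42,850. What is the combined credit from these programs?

Rural Housing Credit: $42,850 is $13,250 into a $20,000 phase-out range, leaving 6,750/20,000 of the credit: $11,520 × 6,750/20,000 = $3,888.
Veteran's Credit: $42,850 is below the $61,300 cutoff, so the full $7,225 applies.
Student Loan Interest Credit: $42,850 is at or below the $250,900 threshold, so the full $9,310 applies.
Adoption Credit: $42,850 is at or below the $311,500 threshold, so the full $1,500 applies.
Total: $3,888 + $7,225 + $9,310 + $1,500 = $21,923.

$21,923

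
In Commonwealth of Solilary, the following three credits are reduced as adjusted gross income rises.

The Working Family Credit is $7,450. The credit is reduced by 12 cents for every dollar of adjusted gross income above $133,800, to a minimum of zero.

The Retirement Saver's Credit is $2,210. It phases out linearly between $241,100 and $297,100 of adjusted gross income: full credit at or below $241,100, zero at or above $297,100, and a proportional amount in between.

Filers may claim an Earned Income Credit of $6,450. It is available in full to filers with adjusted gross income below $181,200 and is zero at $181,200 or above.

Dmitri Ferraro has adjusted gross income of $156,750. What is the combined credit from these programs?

Working Family Credit: 12% of the $22,950 excess over $133,800 is $2,754; credit = $7,450 − $2,754 = $4,696.
Retirement Saver's Credit: $156,750 is at or below the $241,100 threshold, so the full $2,210 applies.
Earned Income Credit: $156,750 is below the $181,200 cutoff, so the full $6,450 applies.
Total: $4,696 + $2,210 + $6,450 = $13,356.

$13,356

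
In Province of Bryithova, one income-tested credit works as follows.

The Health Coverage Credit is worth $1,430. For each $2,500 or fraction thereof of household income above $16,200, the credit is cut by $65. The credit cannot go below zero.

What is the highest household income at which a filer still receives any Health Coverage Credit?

$68,700

After 21 increments the reduction is 21 × $65 = $1,365, leaving $65; one more increment wipes it out. Increment 21 ends at excess 21 × $2,500 = $52,500, so the highest qualifying income is $16,200 + $52,500 = $68,700.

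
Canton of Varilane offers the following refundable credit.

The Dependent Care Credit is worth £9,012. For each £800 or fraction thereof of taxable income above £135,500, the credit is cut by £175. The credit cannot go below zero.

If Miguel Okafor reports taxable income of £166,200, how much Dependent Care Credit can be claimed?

Dependent Care Credit: income exceeds £135,500 by £30,700, which is 39 full-or-partial £800 increments; reduction = 39 × £175 = £6,825, leaving £2,187.

£2,187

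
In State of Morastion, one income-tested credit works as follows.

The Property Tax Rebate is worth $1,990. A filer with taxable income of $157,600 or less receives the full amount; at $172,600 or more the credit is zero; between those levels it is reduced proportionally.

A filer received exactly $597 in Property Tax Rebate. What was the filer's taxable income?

$597 is 597/1,990 of the full $1,990, so 1,393/1,990 of the $15,000 range has been used: income = $157,600 + $15,000 × 1,393/1,990 = $168,100.

$168,100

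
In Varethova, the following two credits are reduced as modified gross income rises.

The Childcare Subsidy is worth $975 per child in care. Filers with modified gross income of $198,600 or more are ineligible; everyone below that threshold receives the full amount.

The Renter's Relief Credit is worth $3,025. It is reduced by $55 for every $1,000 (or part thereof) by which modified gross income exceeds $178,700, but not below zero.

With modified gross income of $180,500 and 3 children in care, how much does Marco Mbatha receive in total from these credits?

Childcare Subsidy: base = 3 × $975 = $2,925. $180,500 is below the $198,600 cutoff, so the full $2,925 applies.
Renter's Relief Credit: income exceeds $178,700 by $1,800, which is 2 full-or-partial $1,000 increments; reduction = 2 × $55 = $110, leaving $2,915.
Total: $2,925 + $2,915 = $5,840.

$5,840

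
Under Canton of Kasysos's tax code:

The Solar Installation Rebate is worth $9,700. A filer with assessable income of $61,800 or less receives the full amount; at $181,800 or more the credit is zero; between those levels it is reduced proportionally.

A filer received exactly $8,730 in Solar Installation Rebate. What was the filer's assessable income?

$8,730 is 8,730/9,700 of the full $9,700, so 970/9,700 of the $120,000 range has been used: income = $61,800 + $120,000 × 970/9,700 = $73,800.

$73,800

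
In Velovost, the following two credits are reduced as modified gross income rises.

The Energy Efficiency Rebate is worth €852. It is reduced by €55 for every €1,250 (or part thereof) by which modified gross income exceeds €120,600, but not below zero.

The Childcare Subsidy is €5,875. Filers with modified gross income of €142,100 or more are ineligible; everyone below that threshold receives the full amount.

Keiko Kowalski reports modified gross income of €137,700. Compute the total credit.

Energy Efficiency Rebate: income exceeds €120,600 by €17,100, which is 14 full-or-partial €1,250 increments; reduction = 14 × €55 = €770, leaving €82.
Childcare Subsidy: €137,700 is below the €142,100 cutoff, so the full €5,875 applies.
Total: €82 + €5,875 = €5,957.

€5,957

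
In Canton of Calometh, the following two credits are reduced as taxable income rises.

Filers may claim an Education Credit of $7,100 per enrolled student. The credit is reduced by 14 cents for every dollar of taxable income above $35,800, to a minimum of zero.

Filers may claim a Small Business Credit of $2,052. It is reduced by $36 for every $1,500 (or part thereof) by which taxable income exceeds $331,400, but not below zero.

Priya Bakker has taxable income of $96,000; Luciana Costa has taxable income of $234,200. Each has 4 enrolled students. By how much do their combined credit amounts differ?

$19,348

Priya ($96,000): Education Credit: base = 4 × $7,100 = $28,400. 14% of the $60,200 excess over $35,800 is $8,428; credit = $28,400 − $8,428 = $19,972. Small Business Credit: $96,000 is at or below the $331,400 threshold, so the full $2,052 applies. total $19,972 + $2,052 = $22,024
Luciana ($234,200): Education Credit: base = 4 × $7,100 = $28,400. 14% of the $198,400 excess over $35,800 is $27,776; credit = $28,400 − $27,776 = $624. Small Business Credit: $234,200 is at or below the $331,400 threshold, so the full $2,052 applies. total $624 + $2,052 = $2,676
Difference: |$22,024 − $2,676| = $19,348.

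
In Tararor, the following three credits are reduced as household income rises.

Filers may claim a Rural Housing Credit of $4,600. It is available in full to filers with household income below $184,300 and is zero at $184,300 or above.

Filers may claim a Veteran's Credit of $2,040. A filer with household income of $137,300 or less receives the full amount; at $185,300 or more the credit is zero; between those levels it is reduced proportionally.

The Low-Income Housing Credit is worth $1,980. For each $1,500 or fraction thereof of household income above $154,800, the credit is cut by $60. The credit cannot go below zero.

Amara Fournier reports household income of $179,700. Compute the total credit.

$5,798

Rural Housing Credit: $179,700 is below the $184,300 cutoff, so the full $4,600 applies.
Veteran's Credit: $179,700 is $42,400 into a $48,000 phase-out range, leaving 5,600/48,000 of the credit: $2,040 × 5,600/48,000 = $238.
Low-Income Housing Credit: income exceeds $154,800 by $24,900, which is 17 full-or-partial $1,500 increments; reduction = 17 × $60 = $1,020, leaving $960.
Total: $4,600 + $238 + $960 = $5,798.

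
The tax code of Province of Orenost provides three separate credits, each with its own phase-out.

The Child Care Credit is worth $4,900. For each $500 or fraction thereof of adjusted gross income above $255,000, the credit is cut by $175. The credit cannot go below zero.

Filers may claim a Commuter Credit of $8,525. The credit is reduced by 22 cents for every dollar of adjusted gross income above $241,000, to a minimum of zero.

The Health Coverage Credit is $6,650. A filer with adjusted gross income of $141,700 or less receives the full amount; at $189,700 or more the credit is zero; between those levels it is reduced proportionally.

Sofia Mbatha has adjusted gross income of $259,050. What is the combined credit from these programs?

$7,879

Child Care Credit: income exceeds $255,000 by $4,050, which is 9 full-or-partial $500 increments; reduction = 9 × $175 = $1,575, leaving $3,325.
Commuter Credit: 22% of the $18,050 excess over $241,000 is $3,971; credit = $8,525 − $3,971 = $4,554.
Health Coverage Credit: $259,050 is at or above $189,700, so the credit is $0.
Total: $3,325 + $4,554 + $0 = $7,879.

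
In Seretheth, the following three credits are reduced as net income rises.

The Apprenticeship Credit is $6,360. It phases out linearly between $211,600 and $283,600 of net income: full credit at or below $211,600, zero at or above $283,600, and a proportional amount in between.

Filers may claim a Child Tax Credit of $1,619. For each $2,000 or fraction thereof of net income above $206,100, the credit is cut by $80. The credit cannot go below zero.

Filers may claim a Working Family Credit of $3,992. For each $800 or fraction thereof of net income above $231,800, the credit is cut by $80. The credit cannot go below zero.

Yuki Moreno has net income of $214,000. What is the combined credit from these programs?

Apprenticeship Credit: $214,000 is $2,400 into a $72,000 phase-out range, leaving 69,600/72,000 of the credit: $6,360 × 69,600/72,000 = $6,148.
Child Tax Credit: income exceeds $206,100 by $7,900, which is 4 full-or-partial $2,000 increments; reduction = 4 × $80 = $320, leaving $1,299.
Working Family Credit: $214,000 is at or below the $231,800 threshold, so the full $3,992 applies.
Total: $6,148 + $1,299 + $3,992 = $11,439.

$11,439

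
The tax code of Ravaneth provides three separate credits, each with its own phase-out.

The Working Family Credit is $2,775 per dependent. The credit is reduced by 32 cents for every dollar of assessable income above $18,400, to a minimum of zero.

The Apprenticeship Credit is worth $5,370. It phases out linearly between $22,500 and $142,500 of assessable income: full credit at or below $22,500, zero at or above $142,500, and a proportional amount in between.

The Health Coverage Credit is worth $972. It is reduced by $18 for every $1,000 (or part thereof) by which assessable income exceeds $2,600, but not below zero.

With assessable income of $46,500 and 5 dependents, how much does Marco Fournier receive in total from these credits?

Working Family Credit: base = 5 × $2,775 = $13,875. 32% of the $28,100 excess over $18,400 is $8,992; credit = $13,875 − $8,992 = $4,883.
Apprenticeship Credit: $46,500 is $24,000 into a $120,000 phase-out range, leaving 96,000/120,000 of the credit: $5,370 × 96,000/120,000 = $4,296.
Health Coverage Credit: income exceeds $2,600 by $43,900, which is 44 full-or-partial $1,000 increments; reduction = 44 × $18 = $792, leaving $180.
Total: $4,883 + $4,296 + $180 = $9,359.

$9,359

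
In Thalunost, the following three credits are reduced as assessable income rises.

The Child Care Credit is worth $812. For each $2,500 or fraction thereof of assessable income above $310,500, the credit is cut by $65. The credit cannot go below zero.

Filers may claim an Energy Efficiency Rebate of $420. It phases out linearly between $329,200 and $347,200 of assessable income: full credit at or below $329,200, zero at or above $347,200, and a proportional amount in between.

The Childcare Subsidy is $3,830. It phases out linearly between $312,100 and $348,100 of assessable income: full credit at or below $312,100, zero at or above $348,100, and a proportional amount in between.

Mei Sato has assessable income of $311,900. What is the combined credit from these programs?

$4,997

Child Care Credit: income exceeds $310,500 by $1,400, which is 1 full-or-partial $2,500 increment; reduction = 1 × $65 = $65, leaving $747.
Energy Efficiency Rebate: $311,900 is at or below the $329,200 threshold, so the full $420 applies.
Childcare Subsidy: $311,900 is at or below the $312,100 threshold, so the full $3,830 applies.
Total: $747 + $420 + $3,830 = $4,997.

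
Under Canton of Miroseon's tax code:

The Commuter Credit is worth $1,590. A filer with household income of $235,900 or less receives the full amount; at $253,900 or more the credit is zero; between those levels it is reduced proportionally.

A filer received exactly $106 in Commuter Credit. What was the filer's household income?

$106 is 106/1,590 of the full $1,590, so 1,484/1,590 of the $18,000 range has been used: income = $235,900 + $18,000 × 1,484/1,590 = $252,700.

$252,700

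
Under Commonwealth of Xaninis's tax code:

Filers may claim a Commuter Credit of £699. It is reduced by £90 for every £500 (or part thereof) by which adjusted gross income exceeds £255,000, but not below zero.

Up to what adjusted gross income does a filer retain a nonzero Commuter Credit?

£258,500

After 7 increments the reduction is 7 × £90 = £630, leaving £69; one more increment wipes it out. Increment 7 ends at excess 7 × £500 = £3,500, so the highest qualifying income is £255,000 + £3,500 = £258,500.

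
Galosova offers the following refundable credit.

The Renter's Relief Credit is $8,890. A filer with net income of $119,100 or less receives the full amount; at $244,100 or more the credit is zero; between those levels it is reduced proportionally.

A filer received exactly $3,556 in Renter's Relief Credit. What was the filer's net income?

$194,100

$3,556 is 3,556/8,890 of the full $8,890, so 5,334/8,890 of the $125,000 range has been used: income = $119,100 + $125,000 × 5,334/8,890 = $194,100.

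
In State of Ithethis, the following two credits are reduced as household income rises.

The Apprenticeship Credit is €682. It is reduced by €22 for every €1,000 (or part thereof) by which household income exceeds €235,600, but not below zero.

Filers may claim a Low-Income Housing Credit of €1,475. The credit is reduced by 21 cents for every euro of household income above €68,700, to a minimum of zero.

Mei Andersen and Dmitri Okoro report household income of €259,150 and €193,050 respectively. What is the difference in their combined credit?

Mei (€259,150): Apprenticeship Credit: income exceeds €235,600 by €23,550, which is 24 full-or-partial €1,000 increments; reduction = 24 × €22 = €528, leaving €154. Low-Income Housing Credit: 21% of the €190,450 excess over €68,700 is €39,994.50 ≥ base, so the credit is €0. total €154 + €0 = €154
Dmitri (€193,050): Apprenticeship Credit: €193,050 is at or below the €235,600 threshold, so the full €682 applies. Low-Income Housing Credit: 21% of the €124,350 excess over €68,700 is €26,113.50 ≥ base, so the credit is €0. total €682 + €0 = €682
Difference: |€154 − €682| = €528.

€528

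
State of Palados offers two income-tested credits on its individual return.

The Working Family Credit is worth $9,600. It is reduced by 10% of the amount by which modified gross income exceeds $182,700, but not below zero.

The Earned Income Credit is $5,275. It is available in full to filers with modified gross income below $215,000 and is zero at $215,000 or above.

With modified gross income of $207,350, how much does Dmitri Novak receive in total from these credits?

Working Family Credit: 10% of the $24,650 excess over $182,700 is $2,465; credit = $9,600 − $2,465 = $7,135.
Earned Income Credit: $207,350 is below the $215,000 cutoff, so the full $5,275 applies.
Total: $7,135 + $5,275 = $12,410.

$12,410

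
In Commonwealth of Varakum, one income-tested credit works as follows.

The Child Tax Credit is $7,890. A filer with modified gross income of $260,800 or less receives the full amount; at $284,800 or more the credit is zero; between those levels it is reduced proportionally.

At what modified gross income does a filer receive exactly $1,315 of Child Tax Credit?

$1,315 is 1,315/7,890 of the full $7,890, so 6,575/7,890 of the $24,000 range has been used: income = $260,800 + $24,000 × 6,575/7,890 = $280,800.

$280,800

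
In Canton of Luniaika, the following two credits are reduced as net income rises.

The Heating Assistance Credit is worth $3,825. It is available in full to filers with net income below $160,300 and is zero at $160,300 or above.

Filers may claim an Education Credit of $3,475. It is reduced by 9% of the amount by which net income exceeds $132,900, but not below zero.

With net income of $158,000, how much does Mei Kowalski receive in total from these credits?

Heating Assistance Credit: $158,000 is below the $160,300 cutoff, so the full $3,825 applies.
Education Credit: 9% of the $25,100 excess over $132,900 is $2,259; credit = $3,475 − $2,259 = $1,216.
Total: $3,825 + $1,216 = $5,041.

$5,041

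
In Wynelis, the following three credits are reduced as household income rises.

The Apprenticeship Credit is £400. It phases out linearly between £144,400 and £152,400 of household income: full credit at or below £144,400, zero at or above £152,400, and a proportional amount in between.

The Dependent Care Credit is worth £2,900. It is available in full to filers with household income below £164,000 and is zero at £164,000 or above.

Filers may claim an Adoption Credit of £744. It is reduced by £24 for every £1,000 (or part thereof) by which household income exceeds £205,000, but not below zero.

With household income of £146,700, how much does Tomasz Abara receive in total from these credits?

Apprenticeship Credit: £146,700 is £2,300 into a £8,000 phase-out range, leaving 5,700/8,000 of the credit: £400 × 5,700/8,000 = £285.
Dependent Care Credit: £146,700 is below the £164,000 cutoff, so the full £2,900 applies.
Adoption Credit: £146,700 is at or below the £205,000 threshold, so the full £744 applies.
Total: £285 + £2,900 + £744 = £3,929.

£3,929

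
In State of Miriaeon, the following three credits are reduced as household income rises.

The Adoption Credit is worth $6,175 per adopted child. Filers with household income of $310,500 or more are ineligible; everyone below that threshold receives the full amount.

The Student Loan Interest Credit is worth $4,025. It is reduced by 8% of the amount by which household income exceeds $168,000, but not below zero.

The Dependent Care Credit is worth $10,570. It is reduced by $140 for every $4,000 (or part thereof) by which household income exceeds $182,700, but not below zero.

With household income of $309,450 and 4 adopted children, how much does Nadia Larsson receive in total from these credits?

Adoption Credit: base = 4 × $6,175 = $24,700. $309,450 is below the $310,500 cutoff, so the full $24,700 applies.
Student Loan Interest Credit: 8% of the $141,450 excess over $168,000 is $11,316 ≥ base, so the credit is $0.
Dependent Care Credit: income exceeds $182,700 by $126,750, which is 32 full-or-partial $4,000 increments; reduction = 32 × $140 = $4,480, leaving $6,090.
Total: $24,700 + $0 + $6,090 = $30,790.

$30,790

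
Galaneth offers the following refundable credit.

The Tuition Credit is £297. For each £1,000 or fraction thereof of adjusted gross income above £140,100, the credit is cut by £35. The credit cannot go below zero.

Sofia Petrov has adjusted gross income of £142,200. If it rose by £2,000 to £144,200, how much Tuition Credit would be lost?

At £142,200 — income exceeds £140,100 by £2,100, which is 3 full-or-partial £1,000 increments; reduction = 3 × £35 = £105, leaving £192.
At £144,200 — income exceeds £140,100 by £4,100, which is 5 full-or-partial £1,000 increments; reduction = 5 × £35 = £175, leaving £122.
Lost: £192 − £122 = £70.

£70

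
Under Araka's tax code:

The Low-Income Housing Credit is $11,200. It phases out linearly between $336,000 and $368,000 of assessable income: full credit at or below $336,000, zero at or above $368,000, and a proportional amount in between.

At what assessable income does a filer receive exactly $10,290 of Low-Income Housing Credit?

$338,600

$10,290 is 10,290/11,200 of the full $11,200, so 910/11,200 of the $32,000 range has been used: income = $336,000 + $32,000 × 910/11,200 = $338,600.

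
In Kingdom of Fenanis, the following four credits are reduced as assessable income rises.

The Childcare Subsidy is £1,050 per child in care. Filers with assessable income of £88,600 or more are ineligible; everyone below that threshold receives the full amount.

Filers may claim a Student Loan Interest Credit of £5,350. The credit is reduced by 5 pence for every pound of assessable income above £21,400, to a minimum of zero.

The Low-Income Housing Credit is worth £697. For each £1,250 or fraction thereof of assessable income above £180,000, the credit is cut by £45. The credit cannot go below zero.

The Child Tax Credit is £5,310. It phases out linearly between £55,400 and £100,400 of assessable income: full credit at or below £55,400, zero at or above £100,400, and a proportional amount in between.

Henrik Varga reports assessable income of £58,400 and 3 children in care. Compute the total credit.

£12,303

Childcare Subsidy: base = 3 × £1,050 = £3,150. £58,400 is below the £88,600 cutoff, so the full £3,150 applies.
Student Loan Interest Credit: 5% of the £37,000 excess over £21,400 is £1,850; credit = £5,350 − £1,850 = £3,500.
Low-Income Housing Credit: £58,400 is at or below the £180,000 threshold, so the full £697 applies.
Child Tax Credit: £58,400 is £3,000 into a £45,000 phase-out range, leaving 42,000/45,000 of the credit: £5,310 × 42,000/45,000 = £4,956.
Total: £3,150 + £3,500 + £697 + £4,956 = £12,303.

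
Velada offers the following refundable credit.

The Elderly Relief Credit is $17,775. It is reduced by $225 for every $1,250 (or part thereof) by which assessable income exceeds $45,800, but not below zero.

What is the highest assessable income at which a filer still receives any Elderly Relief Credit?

After 78 increments the reduction is 78 × $225 = $17,550, leaving $225; one more increment wipes it out. Increment 78 ends at excess 78 × $1,250 = $97,500, so the highest qualifying income is $45,800 + $97,500 = $143,300.

$143,300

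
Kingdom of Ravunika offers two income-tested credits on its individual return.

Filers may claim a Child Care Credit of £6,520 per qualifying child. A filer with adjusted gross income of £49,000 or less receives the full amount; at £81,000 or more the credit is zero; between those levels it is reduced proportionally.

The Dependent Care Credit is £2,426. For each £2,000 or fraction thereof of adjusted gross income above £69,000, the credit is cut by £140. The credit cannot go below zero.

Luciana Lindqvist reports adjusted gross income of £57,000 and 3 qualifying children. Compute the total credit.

Child Care Credit: base = 3 × £6,520 = £19,560. £57,000 is £8,000 into a £32,000 phase-out range, leaving 24,000/32,000 of the credit: £19,560 × 24,000/32,000 = £14,670.
Dependent Care Credit: £57,000 is at or below the £69,000 threshold, so the full £2,426 applies.
Total: £14,670 + £2,426 = £17,096.

£17,096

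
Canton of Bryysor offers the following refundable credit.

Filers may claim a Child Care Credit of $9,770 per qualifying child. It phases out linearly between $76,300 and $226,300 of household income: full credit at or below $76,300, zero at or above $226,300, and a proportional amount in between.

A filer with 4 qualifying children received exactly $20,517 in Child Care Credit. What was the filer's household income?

Full credit = 4 × $9,770 = $39,080.
$20,517 is 20,517/39,080 of the full $39,080, so 18,563/39,080 of the $150,000 range has been used: income = $76,300 + $150,000 × 18,563/39,080 = $147,550.

$147,550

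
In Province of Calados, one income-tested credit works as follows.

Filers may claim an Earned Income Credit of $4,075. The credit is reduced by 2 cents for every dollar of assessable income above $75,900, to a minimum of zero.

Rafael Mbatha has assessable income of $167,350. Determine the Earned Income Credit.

Earned Income Credit: 2% of the $91,450 excess over $75,900 is $1,829; credit = $4,075 − $1,829 = $2,246.

$2,246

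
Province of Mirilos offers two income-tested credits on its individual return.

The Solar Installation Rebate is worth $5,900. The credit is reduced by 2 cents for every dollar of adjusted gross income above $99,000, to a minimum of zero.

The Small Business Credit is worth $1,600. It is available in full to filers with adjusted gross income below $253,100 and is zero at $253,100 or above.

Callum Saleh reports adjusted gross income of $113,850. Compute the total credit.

Solar Installation Rebate: 2% of the $14,850 excess over $99,000 is $297; credit = $5,900 − $297 = $5,603.
Small Business Credit: $113,850 is below the $253,100 cutoff, so the full $1,600 applies.
Total: $5,603 + $1,600 = $7,203.

$7,203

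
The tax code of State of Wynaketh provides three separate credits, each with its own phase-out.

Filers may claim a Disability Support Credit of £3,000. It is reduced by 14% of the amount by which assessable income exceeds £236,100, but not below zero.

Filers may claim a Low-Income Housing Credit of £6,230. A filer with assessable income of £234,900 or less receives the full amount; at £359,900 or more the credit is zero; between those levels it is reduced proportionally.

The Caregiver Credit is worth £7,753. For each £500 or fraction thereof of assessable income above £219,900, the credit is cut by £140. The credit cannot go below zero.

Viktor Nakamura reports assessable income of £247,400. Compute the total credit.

£7,078

Disability Support Credit: 14% of the £11,300 excess over £236,100 is £1,582; credit = £3,000 − £1,582 = £1,418.
Low-Income Housing Credit: £247,400 is £12,500 into a £125,000 phase-out range, leaving 112,500/125,000 of the credit: £6,230 × 112,500/125,000 = £5,607.
Caregiver Credit: income exceeds £219,900 by £27,500, which is 55 full-or-partial £500 increments; reduction = 55 × £140 = £7,700, leaving £53.
Total: £1,418 + £5,607 + £53 = £7,078.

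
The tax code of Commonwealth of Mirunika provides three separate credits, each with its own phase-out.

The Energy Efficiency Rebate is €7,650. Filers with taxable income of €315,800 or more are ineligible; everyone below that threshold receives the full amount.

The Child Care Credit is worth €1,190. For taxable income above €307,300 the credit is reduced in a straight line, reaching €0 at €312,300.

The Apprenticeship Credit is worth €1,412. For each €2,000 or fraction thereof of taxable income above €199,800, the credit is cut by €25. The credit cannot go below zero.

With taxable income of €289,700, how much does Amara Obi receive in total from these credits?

Energy Efficiency Rebate: €289,700 is below the €315,800 cutoff, so the full €7,650 applies.
Child Care Credit: €289,700 is at or below the €307,300 threshold, so the full €1,190 applies.
Apprenticeship Credit: income exceeds €199,800 by €89,900, which is 45 full-or-partial €2,000 increments; reduction = 45 × €25 = €1,125, leaving €287.
Total: €7,650 + €1,190 + €287 = €9,127.

€9,127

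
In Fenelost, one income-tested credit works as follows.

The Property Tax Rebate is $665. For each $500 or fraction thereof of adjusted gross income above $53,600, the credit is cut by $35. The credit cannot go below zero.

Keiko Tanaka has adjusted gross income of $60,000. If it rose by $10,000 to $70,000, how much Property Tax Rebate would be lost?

At $60,000 — income exceeds $53,600 by $6,400, which is 13 full-or-partial $500 increments; reduction = 13 × $35 = $455, leaving $210.
At $70,000 — income exceeds $53,600 by $16,400 → 33 increments × $35 = $1,155 ≥ base, so the credit is $0.
Lost: $210 − $0 = $210.

$210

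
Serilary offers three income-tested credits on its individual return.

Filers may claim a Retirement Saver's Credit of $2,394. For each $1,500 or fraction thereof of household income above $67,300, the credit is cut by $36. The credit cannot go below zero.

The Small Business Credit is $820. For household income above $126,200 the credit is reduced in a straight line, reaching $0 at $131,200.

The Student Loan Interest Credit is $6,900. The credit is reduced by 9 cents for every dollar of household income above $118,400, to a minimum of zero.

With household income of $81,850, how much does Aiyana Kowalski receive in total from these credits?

$9,754

Retirement Saver's Credit: income exceeds $67,300 by $14,550, which is 10 full-or-partial $1,500 increments; reduction = 10 × $36 = $360, leaving $2,034.
Small Business Credit: $81,850 is at or below the $126,200 threshold, so the full $820 applies.
Student Loan Interest Credit: $81,850 is at or below the $118,400 threshold, so the full $6,900 applies.
Total: $2,034 + $820 + $6,900 = $9,754.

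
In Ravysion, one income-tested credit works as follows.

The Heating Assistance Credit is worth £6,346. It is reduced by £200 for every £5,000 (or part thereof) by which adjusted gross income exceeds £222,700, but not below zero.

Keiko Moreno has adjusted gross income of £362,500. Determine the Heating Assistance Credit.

£746

Heating Assistance Credit: income exceeds £222,700 by £139,800, which is 28 full-or-partial £5,000 increments; reduction = 28 × £200 = £5,600, leaving £746.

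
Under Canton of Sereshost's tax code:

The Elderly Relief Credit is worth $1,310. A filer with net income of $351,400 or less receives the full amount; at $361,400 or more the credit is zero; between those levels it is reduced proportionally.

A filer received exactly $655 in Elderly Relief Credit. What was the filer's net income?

$356,400

$655 is 655/1,310 of the full $1,310, so 655/1,310 of the $10,000 range has been used: income = $351,400 + $10,000 × 655/1,310 = $356,400.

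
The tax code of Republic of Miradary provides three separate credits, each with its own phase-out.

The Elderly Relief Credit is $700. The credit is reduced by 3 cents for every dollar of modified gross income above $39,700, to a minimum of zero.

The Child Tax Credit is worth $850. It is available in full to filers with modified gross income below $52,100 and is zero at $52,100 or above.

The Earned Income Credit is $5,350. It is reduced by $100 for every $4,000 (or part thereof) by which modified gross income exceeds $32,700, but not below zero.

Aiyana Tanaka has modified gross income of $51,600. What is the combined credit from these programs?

$6,043

Elderly Relief Credit: 3% of the $11,900 excess over $39,700 is $357; credit = $700 − $357 = $343.
Child Tax Credit: $51,600 is below the $52,100 cutoff, so the full $850 applies.
Earned Income Credit: income exceeds $32,700 by $18,900, which is 5 full-or-partial $4,000 increments; reduction = 5 × $100 = $500, leaving $4,850.
Total: $343 + $850 + $4,850 = $6,043.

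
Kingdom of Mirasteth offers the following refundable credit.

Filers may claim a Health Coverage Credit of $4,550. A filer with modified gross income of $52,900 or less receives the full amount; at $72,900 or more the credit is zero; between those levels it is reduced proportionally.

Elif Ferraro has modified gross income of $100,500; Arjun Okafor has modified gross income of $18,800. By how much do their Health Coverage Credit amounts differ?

$4,550

Elif ($100,500): Health Coverage Credit: $100,500 is at or above $72,900, so the credit is $0.
Arjun ($18,800): Health Coverage Credit: $18,800 is at or below the $52,900 threshold, so the full $4,550 applies.
Difference: |$0 − $4,550| = $4,550.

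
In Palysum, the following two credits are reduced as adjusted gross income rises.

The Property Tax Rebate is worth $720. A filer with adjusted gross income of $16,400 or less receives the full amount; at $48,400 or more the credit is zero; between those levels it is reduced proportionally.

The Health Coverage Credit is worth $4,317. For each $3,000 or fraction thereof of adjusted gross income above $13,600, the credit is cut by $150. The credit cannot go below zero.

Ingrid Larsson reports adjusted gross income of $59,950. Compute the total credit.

$1,917

Property Tax Rebate: $59,950 is at or above $48,400, so the credit is $0.
Health Coverage Credit: income exceeds $13,600 by $46,350, which is 16 full-or-partial $3,000 increments; reduction = 16 × $150 = $2,400, leaving $1,917.
Total: $0 + $1,917 = $1,917.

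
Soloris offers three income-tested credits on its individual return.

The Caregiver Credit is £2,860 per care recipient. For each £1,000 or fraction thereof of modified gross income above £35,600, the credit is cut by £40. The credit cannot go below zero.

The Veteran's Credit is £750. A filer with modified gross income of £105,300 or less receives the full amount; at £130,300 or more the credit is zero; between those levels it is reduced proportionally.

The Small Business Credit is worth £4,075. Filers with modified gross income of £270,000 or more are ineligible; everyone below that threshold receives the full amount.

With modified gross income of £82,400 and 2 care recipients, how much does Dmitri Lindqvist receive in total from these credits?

£8,665

Caregiver Credit: base = 2 × £2,860 = £5,720. income exceeds £35,600 by £46,800, which is 47 full-or-partial £1,000 increments; reduction = 47 × £40 = £1,880, leaving £3,840.
Veteran's Credit: £82,400 is at or below the £105,300 threshold, so the full £750 applies.
Small Business Credit: £82,400 is below the £270,000 cutoff, so the full £4,075 applies.
Total: £3,840 + £750 + £4,075 = £8,665.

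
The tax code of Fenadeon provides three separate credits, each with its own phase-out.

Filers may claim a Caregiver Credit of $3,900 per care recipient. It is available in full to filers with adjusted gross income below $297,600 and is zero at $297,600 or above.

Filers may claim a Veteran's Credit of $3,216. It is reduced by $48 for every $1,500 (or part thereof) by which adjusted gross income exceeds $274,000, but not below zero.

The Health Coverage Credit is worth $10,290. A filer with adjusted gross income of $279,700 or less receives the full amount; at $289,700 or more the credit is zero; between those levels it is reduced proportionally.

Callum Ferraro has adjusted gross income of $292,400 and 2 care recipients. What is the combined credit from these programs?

Caregiver Credit: base = 2 × $3,900 = $7,800. $292,400 is below the $297,600 cutoff, so the full $7,800 applies.
Veteran's Credit: income exceeds $274,000 by $18,400, which is 13 full-or-partial $1,500 increments; reduction = 13 × $48 = $624, leaving $2,592.
Health Coverage Credit: $292,400 is at or above $289,700, so the credit is $0.
Total: $7,800 + $2,592 + $0 = $10,392.

$10,392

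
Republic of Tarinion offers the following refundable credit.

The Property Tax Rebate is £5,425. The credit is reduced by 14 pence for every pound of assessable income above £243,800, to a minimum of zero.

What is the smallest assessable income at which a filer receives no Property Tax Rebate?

The credit falls by 14% of each pound above £243,800, so it reaches zero when the excess is £5,425 / 14% = £38,750: income = £243,800 + £38,750 = £282,550.

£282,550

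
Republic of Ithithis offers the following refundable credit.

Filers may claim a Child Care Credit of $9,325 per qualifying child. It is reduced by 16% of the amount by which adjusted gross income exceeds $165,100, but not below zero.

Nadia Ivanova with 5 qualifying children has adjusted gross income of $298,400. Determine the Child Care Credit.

$25,297

Child Care Credit: base = 5 × $9,325 = $46,625. 16% of the $133,300 excess over $165,100 is $21,328; credit = $46,625 − $21,328 = $25,297.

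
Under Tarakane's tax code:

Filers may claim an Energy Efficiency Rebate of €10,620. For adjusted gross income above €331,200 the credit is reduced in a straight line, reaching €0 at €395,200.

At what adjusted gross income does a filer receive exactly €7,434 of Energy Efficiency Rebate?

€350,400

€7,434 is 7,434/10,620 of the full €10,620, so 3,186/10,620 of the €64,000 range has been used: income = €331,200 + €64,000 × 3,186/10,620 = €350,400.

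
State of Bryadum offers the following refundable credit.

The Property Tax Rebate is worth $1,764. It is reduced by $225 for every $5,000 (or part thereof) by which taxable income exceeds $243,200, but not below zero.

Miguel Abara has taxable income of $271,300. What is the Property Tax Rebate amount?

Property Tax Rebate: income exceeds $243,200 by $28,100, which is 6 full-or-partial $5,000 increments; reduction = 6 × $225 = $1,350, leaving $414.

$414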